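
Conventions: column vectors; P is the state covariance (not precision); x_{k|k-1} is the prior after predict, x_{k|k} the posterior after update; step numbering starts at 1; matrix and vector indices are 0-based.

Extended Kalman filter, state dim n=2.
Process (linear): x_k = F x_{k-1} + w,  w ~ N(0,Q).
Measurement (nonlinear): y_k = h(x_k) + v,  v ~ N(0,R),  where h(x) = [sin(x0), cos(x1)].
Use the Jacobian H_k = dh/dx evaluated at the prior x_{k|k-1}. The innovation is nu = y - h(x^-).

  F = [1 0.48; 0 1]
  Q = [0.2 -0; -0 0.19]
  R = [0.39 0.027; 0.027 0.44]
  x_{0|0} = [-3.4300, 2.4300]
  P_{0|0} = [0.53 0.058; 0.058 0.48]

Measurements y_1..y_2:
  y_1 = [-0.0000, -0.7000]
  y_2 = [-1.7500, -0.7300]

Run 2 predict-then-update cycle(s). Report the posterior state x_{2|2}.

step 1: x^-=[-2.2636, 2.4300]  P^-=[0.8963 0.2884; 0.2884 0.6700]  H_jac=[-0.6387 0.0000; 0.0000 -0.6530]  S=[0.7556 0.1473; 0.1473 0.7257]  K=[-0.7361 -0.1101; -0.1315 -0.5762]  nu=[0.7695, 0.0573]  x^+=[-2.8363, 2.2958]  P^+=[0.4541 0.1046; 0.1046 0.3937]
step 2: x^-=[-1.7343, 2.2958]  P^-=[0.8453 0.2936; 0.2936 0.5837]  H_jac=[-0.1628 0.0000; 0.0000 -0.7485]  S=[0.4124 0.0628; 0.0628 0.7670]  K=[-0.2937 -0.2625; -0.0296 -0.5672]  nu=[-0.7633, -0.0668]  x^+=[-1.4926, 2.3563]  P^+=[0.7472 0.1649; 0.1649 0.3345]

x_post = [-1.4926, 2.3563]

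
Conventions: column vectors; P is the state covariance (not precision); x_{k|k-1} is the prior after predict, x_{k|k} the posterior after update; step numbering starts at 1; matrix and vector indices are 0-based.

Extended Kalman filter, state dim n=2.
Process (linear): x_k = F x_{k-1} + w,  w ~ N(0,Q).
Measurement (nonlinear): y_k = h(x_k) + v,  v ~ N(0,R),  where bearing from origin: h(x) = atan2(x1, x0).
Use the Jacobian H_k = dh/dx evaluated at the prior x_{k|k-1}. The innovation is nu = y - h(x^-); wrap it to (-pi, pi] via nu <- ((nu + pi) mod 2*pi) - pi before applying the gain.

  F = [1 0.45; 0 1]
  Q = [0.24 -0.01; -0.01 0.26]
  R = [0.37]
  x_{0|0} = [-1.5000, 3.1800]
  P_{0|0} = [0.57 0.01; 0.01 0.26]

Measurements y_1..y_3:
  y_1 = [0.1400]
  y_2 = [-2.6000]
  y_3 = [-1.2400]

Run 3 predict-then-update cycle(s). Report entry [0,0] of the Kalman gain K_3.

step 1: x^-=[-0.0690, 3.1800]  P^-=[0.8716 0.1170; 0.1170 0.5200]  H_jac=[-0.3143 -0.0068]  S=[0.4566]  K=[-0.6017; -0.0883]  nu=[-1.4525]  x^+=[0.8050, 3.3083]  P^+=[0.7063 0.0927; 0.0927 0.5164]
step 2: x^-=[2.2937, 3.3083]  P^-=[1.1344 0.3151; 0.3151 0.7764]  H_jac=[-0.2041 0.1415]  S=[0.4146]  K=[-0.4509; 0.1099]  nu=[2.7186]  x^+=[1.0678, 3.6070]  P^+=[1.0500 0.3357; 0.3357 0.7714]
step 3: x^-=[2.6909, 3.6070]  P^-=[1.7484 0.6728; 0.6728 1.0314]  H_jac=[-0.1781 0.1329]  S=[0.4118]  K=[-0.5391; 0.0418]  nu=[-2.1698]  x^+=[3.8606, 3.5163]  P^+=[1.6287 0.6821; 0.6821 1.0307]

K[0,0] = -0.5391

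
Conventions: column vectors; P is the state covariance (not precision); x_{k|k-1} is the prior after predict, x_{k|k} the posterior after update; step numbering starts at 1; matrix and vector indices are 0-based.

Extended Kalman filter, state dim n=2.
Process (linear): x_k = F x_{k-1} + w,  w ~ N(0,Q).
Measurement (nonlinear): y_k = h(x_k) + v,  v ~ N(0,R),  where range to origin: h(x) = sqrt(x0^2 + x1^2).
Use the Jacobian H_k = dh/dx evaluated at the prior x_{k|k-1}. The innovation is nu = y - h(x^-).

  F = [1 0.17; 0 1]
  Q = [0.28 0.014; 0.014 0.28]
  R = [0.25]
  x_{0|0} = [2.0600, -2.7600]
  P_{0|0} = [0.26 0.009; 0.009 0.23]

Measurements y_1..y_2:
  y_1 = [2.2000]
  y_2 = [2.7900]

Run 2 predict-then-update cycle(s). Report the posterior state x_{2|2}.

x_post = [0.9698, -2.4512]

step 1: x^-=[1.5908, -2.7600]  P^-=[0.5497 0.0621; 0.0621 0.5100]  H_jac=[0.4994 -0.8664]  S=[0.7162]  K=[0.3082; -0.5737]  nu=[-0.9856]  x^+=[1.2871, -2.1946]  P^+=[0.4817 0.1887; 0.1887 0.2743]
step 2: x^-=[0.9140, -2.1946]  P^-=[0.8338 0.2493; 0.2493 0.5543]  H_jac=[0.3845 -0.9231]  S=[0.6686]  K=[0.1352; -0.6219]  nu=[0.4127]  x^+=[0.9698, -2.4512]  P^+=[0.8216 0.3056; 0.3056 0.2957]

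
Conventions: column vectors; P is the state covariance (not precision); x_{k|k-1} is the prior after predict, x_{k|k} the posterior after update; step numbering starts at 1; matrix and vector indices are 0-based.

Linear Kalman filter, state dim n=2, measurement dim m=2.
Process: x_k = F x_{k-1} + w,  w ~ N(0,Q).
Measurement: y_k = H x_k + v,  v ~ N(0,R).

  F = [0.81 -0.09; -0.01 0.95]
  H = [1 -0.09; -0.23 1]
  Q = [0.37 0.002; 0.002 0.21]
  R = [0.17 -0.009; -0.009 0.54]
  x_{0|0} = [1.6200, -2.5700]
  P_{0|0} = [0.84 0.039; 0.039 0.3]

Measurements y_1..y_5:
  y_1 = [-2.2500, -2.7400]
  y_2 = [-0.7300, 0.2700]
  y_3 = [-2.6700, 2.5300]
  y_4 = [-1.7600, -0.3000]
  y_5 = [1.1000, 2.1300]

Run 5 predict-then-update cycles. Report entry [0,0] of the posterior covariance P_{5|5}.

P_post[0,0] = 0.1252

step 1: x^-=[1.5435, -2.4577]  P^-=[0.9179 -0.0004; -0.0004 0.4801]  S=[1.0918 -0.2637; -0.2637 1.0688]  K=[0.8432 0.0102; 0.0729 0.4673]  nu=[-4.0147, 0.0727]  x^+=[-1.8408, -2.7165]  P^+=[0.1461 0.0315; 0.0315 0.2589]
step 2: x^-=[-1.2465, -2.5622]  P^-=[0.4633 0.0029; 0.0029 0.4431]  S=[0.6364 -0.1524; -0.1524 1.0062]  K=[0.7295 0.0075; 0.0491 0.4471]  nu=[0.2859, 2.5455]  x^+=[-1.0188, -1.4101]  P^+=[0.1263 0.0266; 0.0266 0.2471]
step 3: x^-=[-0.6983, -1.3294]  P^-=[0.4510 0.0003; 0.0003 0.4325]  S=[0.6245 -0.1513; -0.1513 0.9962]  K=[0.7237 0.0061; 0.0450 0.4409]  nu=[-2.0913, 3.6988]  x^+=[-2.1891, 0.2073]  P^+=[0.1253 0.0256; 0.0256 0.2436]
step 4: x^-=[-1.7919, 0.2188]  P^-=[0.4504 -0.0001; -0.0001 0.4294]  S=[0.6239 -0.1514; -0.1514 0.9932]  K=[0.7234 0.0058; 0.0444 0.4391]  nu=[0.0515, -0.9309]  x^+=[-1.7600, -0.1876]  P^+=[0.1252 0.0254; 0.0254 0.2425]
step 5: x^-=[-1.4087, -0.1607]  P^-=[0.4504 -0.0002; -0.0002 0.4284]  S=[0.6239 -0.1513; -0.1513 0.9923]  K=[0.7233 0.0057; 0.0443 0.4385]  nu=[2.4942, 1.9667]  x^+=[0.4067, 0.8123]  P^+=[0.1252 0.0254; 0.0254 0.2422]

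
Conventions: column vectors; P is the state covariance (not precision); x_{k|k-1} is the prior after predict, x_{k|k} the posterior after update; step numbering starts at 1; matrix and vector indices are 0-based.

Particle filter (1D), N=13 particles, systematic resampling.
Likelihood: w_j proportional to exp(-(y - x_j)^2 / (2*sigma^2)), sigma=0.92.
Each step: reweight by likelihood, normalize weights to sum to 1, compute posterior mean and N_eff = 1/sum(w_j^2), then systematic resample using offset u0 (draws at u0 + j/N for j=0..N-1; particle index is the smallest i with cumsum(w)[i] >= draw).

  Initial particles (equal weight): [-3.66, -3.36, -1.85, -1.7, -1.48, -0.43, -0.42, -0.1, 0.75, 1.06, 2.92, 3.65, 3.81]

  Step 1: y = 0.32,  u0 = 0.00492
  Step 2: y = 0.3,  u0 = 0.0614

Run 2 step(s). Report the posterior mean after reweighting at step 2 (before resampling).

post_mean = 0.1704

step 1: w=[0.0000, 0.0001, 0.0145, 0.0210, 0.0344, 0.1675, 0.1690, 0.2104, 0.2094, 0.1690, 0.0043, 0.0003, 0.0002]  mean=0.0729  Neff=5.7104  idx=[2, 5, 5, 5, 6, 6, 7, 7, 8, 8, 8, 9, 9]
step 2: w=[0.0068, 0.0758, 0.0758, 0.0758, 0.0764, 0.0764, 0.0945, 0.0945, 0.0921, 0.0921, 0.0921, 0.0738, 0.0738]  mean=0.1704  Neff=12.0224  idx=[1, 2, 3, 4, 5, 6, 7, 8, 9, 9, 10, 11, 12]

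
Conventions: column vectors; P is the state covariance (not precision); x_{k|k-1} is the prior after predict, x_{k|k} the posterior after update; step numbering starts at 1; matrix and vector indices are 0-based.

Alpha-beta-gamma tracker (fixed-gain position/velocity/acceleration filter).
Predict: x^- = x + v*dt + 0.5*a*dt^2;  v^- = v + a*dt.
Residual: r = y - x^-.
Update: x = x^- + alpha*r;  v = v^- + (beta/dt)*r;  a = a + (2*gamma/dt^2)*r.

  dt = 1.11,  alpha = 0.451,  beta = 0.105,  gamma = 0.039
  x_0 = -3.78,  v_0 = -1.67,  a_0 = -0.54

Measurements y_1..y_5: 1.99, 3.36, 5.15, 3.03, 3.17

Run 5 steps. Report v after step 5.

v_post = 2.1130

step 1: x_pred=-5.9664  r=7.9564  x^+=-2.3780  v^+=-1.5168  a^+=-0.0363
step 2: x_pred=-4.0840  r=7.4440  x^+=-0.7268  v^+=-0.8529  a^+=0.4349
step 3: x_pred=-1.4056  r=6.5556  x^+=1.5510  v^+=0.2500  a^+=0.8500
step 4: x_pred=2.3521  r=0.6779  x^+=2.6578  v^+=1.2576  a^+=0.8929
step 5: x_pred=4.6038  r=-1.4338  x^+=3.9572  v^+=2.1130  a^+=0.8021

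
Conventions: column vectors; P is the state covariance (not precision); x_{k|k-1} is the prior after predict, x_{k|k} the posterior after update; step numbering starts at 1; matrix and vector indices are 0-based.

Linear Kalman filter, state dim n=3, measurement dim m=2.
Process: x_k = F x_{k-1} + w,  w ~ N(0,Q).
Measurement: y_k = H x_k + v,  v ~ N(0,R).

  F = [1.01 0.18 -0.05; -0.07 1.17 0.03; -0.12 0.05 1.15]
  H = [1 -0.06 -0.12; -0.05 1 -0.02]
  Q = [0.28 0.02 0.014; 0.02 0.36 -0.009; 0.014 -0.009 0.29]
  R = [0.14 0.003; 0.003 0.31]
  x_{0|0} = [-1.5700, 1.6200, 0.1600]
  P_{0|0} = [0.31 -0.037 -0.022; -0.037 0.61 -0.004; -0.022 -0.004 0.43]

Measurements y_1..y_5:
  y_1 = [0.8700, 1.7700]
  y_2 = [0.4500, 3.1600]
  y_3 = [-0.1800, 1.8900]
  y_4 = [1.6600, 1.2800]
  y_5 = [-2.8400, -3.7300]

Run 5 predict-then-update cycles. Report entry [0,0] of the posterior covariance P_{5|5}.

step 1: x^-=[-1.3021, 2.0101, 0.4534]  P^-=[0.6059 0.0821 -0.0704; 0.0821 1.2028 0.0459; -0.0704 0.0459 0.8707]  S=[0.7705 -0.0195; -0.0195 1.5045]  K=[0.7921 0.0456; 0.0259 0.7965; -0.2301 0.0183]  nu=[2.3471, -0.2961]  x^+=[0.5436, 1.8350, -0.0920]  P^+=[0.1207 0.0239 0.0689; 0.0239 0.2487 0.0250; 0.0689 0.0250 0.8293]
step 2: x^-=[0.8839, 2.1062, -0.0793]  P^-=[0.4146 0.0916 0.0401; 0.0916 0.6993 0.0596; 0.0401 0.0596 1.3727]  S=[0.5571 0.0278; 0.0278 0.9994]  K=[0.7232 0.0500; 0.0416 0.6928; -0.2319 0.0366]  nu=[-0.3171, 1.0965]  x^+=[0.7094, 2.8525, 0.0344]  P^+=[0.1187 0.0262 0.1313; 0.0262 0.2171 0.0441; 0.1313 0.0441 1.3418]
step 3: x^-=[1.2282, 3.2889, 0.0971]  P^-=[0.4070 0.0881 0.0875; 0.0881 0.6572 0.0955; 0.0875 0.0955 2.0353]  S=[0.5485 0.0239; 0.0239 0.9566]  K=[0.7110 0.0512; 0.0382 0.6795; -0.2989 0.0602]  nu=[-1.1993, -1.3355]  x^+=[0.3071, 2.3356, 0.3751]  P^+=[0.1254 0.0283 0.2004; 0.0283 0.2135 0.0675; 0.2004 0.0675 1.9837]
step 4: x^-=[0.7118, 2.7224, 0.5113]  P^-=[0.4087 0.0894 0.1353; 0.0894 0.6539 0.1429; 0.1353 0.1429 2.8679]  S=[0.5512 0.0210; 0.0210 0.9517]  K=[0.7002 0.0542; 0.0340 0.6787; -0.3980 0.0916]  nu=[1.1729, -1.3966]  x^+=[1.4574, 1.8145, -0.0834]  P^+=[0.1341 0.0313 0.2833; 0.0313 0.2140 0.0968; 0.2833 0.0968 2.7741]
step 5: x^-=[1.8028, 2.0184, -0.1801]  P^-=[0.4116 0.0924 0.1916; 0.0924 0.6566 0.2025; 0.1916 0.2025 3.8939]  S=[0.5559 0.0183; 0.0183 0.9522]  K=[0.6872 0.0582; 0.0293 0.6799; -0.5221 0.1308]  nu=[-4.5433, -5.6619]  x^+=[-1.6489, -1.9638, 1.4511]  P^+=[0.1444 0.0350 0.3827; 0.0350 0.2152 0.1327; 0.3827 0.1327 3.7285]

P_post[0,0] = 0.1444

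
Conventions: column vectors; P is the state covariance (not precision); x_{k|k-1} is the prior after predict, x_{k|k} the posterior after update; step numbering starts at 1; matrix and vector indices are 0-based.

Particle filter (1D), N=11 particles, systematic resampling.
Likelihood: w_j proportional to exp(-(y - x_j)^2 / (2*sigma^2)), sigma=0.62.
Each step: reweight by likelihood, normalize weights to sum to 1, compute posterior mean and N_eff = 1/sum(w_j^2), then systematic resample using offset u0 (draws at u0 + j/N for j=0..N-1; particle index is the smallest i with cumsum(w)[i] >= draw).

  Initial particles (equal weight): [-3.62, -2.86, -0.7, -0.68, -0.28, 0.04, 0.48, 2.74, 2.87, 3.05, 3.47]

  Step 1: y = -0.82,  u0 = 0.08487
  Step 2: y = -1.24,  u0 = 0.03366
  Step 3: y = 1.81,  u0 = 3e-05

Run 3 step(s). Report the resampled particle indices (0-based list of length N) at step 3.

step 1: w=[0.0000, 0.0014, 0.3127, 0.3106, 0.2181, 0.1218, 0.0354, 0.0000, 0.0000, 0.0000, 0.0000]  mean=-0.4735  Neff=3.8770  idx=[2, 2, 2, 3, 3, 3, 4, 4, 4, 5, 6]
step 2: w=[0.1344, 0.1344, 0.1344, 0.1306, 0.1306, 0.1306, 0.0592, 0.0592, 0.0592, 0.0233, 0.0042]  mean=-0.5954  Neff=8.5909  idx=[0, 0, 1, 2, 2, 3, 4, 5, 5, 6, 8]
step 3: w=[0.0292, 0.0292, 0.0292, 0.0292, 0.0292, 0.0333, 0.0333, 0.0333, 0.0333, 0.3605, 0.3605]  mean=-0.3946  Neff=3.7237  idx=[0, 3, 6, 8, 9, 9, 9, 9, 10, 10, 10]

resampled_idx = [0, 3, 6, 8, 9, 9, 9, 9, 10, 10, 10]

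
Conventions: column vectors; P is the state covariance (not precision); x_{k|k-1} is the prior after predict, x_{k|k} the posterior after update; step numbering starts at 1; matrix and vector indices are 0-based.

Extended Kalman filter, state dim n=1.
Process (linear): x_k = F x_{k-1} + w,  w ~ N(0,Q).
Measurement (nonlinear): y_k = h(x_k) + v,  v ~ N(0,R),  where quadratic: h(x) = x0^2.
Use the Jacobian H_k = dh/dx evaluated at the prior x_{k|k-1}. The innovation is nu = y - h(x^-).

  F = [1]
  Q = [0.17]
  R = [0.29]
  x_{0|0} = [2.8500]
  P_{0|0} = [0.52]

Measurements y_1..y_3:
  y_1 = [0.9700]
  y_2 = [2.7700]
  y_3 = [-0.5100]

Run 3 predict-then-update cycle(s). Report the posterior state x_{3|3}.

x_post = [0.7927]

step 1: x^-=[2.8500]  P^-=[0.6900]  H_jac=[5.7000]  S=[22.7081]  K=[0.1732]  nu=[-7.1525]  x^+=[1.6112]  P^+=[0.0088]
step 2: x^-=[1.6112]  P^-=[0.1788]  H_jac=[3.2224]  S=[2.1468]  K=[0.2684]  nu=[0.1740]  x^+=[1.6579]  P^+=[0.0242]
step 3: x^-=[1.6579]  P^-=[0.1942]  H_jac=[3.3158]  S=[2.4247]  K=[0.2655]  nu=[-3.2587]  x^+=[0.7927]  P^+=[0.0232]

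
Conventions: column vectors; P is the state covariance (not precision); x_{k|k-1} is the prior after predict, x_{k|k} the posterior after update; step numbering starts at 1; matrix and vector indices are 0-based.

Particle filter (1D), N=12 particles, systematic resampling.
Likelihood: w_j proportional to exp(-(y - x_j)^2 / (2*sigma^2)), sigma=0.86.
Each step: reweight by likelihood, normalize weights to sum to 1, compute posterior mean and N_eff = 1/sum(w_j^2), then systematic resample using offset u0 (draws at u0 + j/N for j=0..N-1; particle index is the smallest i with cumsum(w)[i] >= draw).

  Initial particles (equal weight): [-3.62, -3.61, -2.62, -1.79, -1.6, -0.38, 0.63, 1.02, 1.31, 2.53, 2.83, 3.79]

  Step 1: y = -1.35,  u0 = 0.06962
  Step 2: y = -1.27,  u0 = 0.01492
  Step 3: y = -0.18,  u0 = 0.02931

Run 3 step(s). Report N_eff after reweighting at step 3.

step 1: w=[0.0107, 0.0110, 0.1173, 0.3062, 0.3346, 0.1848, 0.0246, 0.0078, 0.0029, 0.0000, 0.0000, 0.0000]  mean=-1.5122  Neff=3.9292  idx=[2, 3, 3, 3, 3, 4, 4, 4, 4, 5, 5, 6]
step 2: w=[0.0339, 0.0969, 0.0969, 0.0969, 0.0969, 0.1081, 0.1081, 0.1081, 0.1081, 0.0681, 0.0681, 0.0101]  mean=-1.5195  Neff=10.5511  idx=[0, 1, 2, 3, 4, 5, 5, 6, 7, 8, 8, 10]
step 3: w=[0.0055, 0.0538, 0.0538, 0.0538, 0.0538, 0.0795, 0.0795, 0.0795, 0.0795, 0.0795, 0.0795, 0.3023]  mean=-1.2778  Neff=7.0973  idx=[1, 2, 4, 5, 6, 7, 8, 9, 10, 11, 11, 11]

N_eff = 7.0973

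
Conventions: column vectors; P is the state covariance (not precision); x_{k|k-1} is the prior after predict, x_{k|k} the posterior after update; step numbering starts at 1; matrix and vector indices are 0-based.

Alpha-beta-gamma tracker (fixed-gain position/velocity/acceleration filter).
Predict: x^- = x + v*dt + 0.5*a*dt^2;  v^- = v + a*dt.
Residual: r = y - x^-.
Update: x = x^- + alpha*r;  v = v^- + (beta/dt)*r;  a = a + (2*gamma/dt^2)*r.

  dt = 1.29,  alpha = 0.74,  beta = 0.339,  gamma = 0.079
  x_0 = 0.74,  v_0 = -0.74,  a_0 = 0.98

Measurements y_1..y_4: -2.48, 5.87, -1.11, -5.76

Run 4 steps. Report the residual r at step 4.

step 1: x_pred=0.6008  r=-3.0808  x^+=-1.6790  v^+=-0.2854  a^+=0.6875
step 2: x_pred=-1.4751  r=7.3451  x^+=3.9603  v^+=2.5317  a^+=1.3849
step 3: x_pred=8.3784  r=-9.4884  x^+=1.3570  v^+=1.8247  a^+=0.4840
step 4: x_pred=4.1136  r=-9.8736  x^+=-3.1929  v^+=-0.1456  a^+=-0.4535

resid = -9.8736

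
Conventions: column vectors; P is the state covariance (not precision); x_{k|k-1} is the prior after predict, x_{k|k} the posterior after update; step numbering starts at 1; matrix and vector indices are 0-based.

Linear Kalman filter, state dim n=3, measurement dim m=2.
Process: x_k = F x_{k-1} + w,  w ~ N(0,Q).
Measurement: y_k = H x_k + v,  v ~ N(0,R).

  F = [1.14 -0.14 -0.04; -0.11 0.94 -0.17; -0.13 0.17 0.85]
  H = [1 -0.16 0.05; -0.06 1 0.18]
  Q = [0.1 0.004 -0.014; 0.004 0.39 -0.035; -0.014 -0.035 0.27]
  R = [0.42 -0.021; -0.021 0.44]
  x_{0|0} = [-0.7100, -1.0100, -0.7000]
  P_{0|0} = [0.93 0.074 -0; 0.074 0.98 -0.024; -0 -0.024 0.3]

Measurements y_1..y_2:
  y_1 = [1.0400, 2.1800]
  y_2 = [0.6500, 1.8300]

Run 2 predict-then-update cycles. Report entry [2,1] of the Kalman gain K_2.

step 1: x^-=[-0.6400, -0.7523, -0.6744]  P^-=[1.3044 -0.1588 -0.1666; -0.1588 1.2682 0.0626; -0.1666 0.0626 0.5206]  S=[1.7913 -0.4860; -0.4860 1.7750]  K=[0.7528 0.0557; -0.0034 0.7253; -0.0634 0.0764]  nu=[1.5934, 3.0153]  x^+=[0.7273, 1.4292, -0.5451]  P^+=[0.3244 0.0394 -0.0625; 0.0394 0.3321 -0.0585; -0.0625 -0.0585 0.4983]
step 2: x^-=[0.6509, 1.3561, -0.3149]  P^-=[0.5214 -0.0215 -0.1321; -0.0215 0.7100 -0.0955; -0.1321 -0.0955 0.6403]  S=[0.9564 -0.2073; -0.2073 1.1437]  K=[0.5489 0.0325; -0.0154 0.6041; -0.0868 0.0085]  nu=[0.2318, 0.5696]  x^+=[0.7967, 1.6967, -0.3302]  P^+=[0.2394 0.0327 -0.0864; 0.0327 0.2885 -0.1135; -0.0864 -0.1135 0.6327]

K[2,1] = 0.0085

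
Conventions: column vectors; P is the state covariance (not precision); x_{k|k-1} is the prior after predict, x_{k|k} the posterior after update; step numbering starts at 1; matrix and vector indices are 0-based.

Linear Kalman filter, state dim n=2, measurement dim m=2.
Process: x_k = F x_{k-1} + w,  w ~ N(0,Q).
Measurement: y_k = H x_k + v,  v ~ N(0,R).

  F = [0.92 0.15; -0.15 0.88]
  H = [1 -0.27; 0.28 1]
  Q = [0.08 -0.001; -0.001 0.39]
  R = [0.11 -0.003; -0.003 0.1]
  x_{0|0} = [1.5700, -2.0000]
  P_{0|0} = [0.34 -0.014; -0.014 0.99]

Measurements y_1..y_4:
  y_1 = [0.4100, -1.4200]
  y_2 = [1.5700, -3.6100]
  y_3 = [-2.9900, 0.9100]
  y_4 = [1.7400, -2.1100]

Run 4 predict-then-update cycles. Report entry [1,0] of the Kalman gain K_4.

K[1,0] = -0.1965

step 1: x^-=[1.1444, -1.9955]  P^-=[0.3862 0.0717; 0.0717 1.1680]  S=[0.5426 -0.1439; -0.1439 1.3385]  K=[0.7326 0.2132; -0.2198 0.8640]  nu=[-1.2732, 0.2551]  x^+=[0.2661, -1.4952]  P^+=[0.0791 -0.0030; -0.0030 0.0879]
step 2: x^-=[0.0205, -1.3557]  P^-=[0.1481 -0.0027; -0.0027 0.4607]  S=[0.2932 -0.0884; -0.0884 0.5708]  K=[0.5541 0.1537; -0.1998 0.7748]  nu=[1.1835, -2.2600]  x^+=[0.3288, -3.3433]  P^+=[0.0597 -0.0030; -0.0030 0.0789]
step 3: x^-=[-0.1990, -2.9914]  P^-=[0.1315 -0.0012; -0.0012 0.4533]  S=[0.2751 -0.0897; -0.0897 0.5629]  K=[0.5269 0.1472; -0.1971 0.7732]  nu=[-3.5987, 3.9572]  x^+=[-1.5127, 0.7777]  P^+=[0.0568 -0.0028; -0.0028 0.0787]
step 4: x^-=[-1.2750, 0.9112]  P^-=[0.1291 -0.0006; -0.0006 0.4529]  S=[0.2724 -0.0897; -0.0897 0.5627]  K=[0.5226 0.1465; -0.1965 0.7733]  nu=[3.2610, -2.6642]  x^+=[0.0391, -1.7897]  P^+=[0.0563 -0.0027; -0.0027 0.0787]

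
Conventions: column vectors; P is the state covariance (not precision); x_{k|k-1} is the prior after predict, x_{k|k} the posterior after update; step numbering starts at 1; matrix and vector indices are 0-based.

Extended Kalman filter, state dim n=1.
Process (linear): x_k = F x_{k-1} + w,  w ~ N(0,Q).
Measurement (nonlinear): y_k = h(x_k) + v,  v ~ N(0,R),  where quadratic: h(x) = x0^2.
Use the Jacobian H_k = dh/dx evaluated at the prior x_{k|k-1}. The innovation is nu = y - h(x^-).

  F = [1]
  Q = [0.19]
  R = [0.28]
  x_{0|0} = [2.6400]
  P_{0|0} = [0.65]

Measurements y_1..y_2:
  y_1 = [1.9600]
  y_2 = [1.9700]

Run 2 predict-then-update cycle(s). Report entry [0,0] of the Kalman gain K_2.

K[0,0] = 0.2620

step 1: x^-=[2.6400]  P^-=[0.8400]  H_jac=[5.2800]  S=[23.6979]  K=[0.1872]  nu=[-5.0096]  x^+=[1.7024]  P^+=[0.0099]
step 2: x^-=[1.7024]  P^-=[0.1999]  H_jac=[3.4048]  S=[2.5977]  K=[0.2620]  nu=[-0.9282]  x^+=[1.4592]  P^+=[0.0215]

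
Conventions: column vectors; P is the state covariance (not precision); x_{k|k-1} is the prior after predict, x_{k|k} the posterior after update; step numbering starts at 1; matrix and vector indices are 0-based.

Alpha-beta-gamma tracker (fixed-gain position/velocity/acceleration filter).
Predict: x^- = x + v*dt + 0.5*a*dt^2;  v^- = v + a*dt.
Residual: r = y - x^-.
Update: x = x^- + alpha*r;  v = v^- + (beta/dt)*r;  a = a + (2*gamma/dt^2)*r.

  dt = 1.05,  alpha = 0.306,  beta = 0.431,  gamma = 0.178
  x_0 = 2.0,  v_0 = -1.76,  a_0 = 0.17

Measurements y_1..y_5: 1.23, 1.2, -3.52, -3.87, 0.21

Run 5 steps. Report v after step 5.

v_post = -1.0228

step 1: x_pred=0.2457  r=0.9843  x^+=0.5469  v^+=-1.1775  a^+=0.4878
step 2: x_pred=-0.4205  r=1.6205  x^+=0.0754  v^+=-0.0001  a^+=1.0111
step 3: x_pred=0.6327  r=-4.1527  x^+=-0.6381  v^+=-0.6430  a^+=-0.3298
step 4: x_pred=-1.4950  r=-2.3750  x^+=-2.2217  v^+=-1.9642  a^+=-1.0967
step 5: x_pred=-4.8887  r=5.0987  x^+=-3.3285  v^+=-1.0228  a^+=0.5497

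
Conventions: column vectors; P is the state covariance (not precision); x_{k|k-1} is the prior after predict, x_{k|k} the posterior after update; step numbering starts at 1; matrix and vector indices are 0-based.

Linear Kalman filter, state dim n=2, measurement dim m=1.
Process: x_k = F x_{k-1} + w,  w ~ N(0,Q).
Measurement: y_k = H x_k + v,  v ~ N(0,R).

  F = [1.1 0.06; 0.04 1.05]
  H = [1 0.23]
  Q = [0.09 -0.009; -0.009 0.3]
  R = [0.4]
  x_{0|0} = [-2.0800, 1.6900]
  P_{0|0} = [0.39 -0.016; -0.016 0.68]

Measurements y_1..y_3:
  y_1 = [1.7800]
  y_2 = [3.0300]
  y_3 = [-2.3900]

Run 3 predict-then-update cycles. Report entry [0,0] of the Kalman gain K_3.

step 1: x^-=[-2.1866, 1.6913]  P^-=[0.5622 0.0325; 0.0325 1.0490]  S=[1.0327]  K=[0.5517; 0.2651]  nu=[3.5776]  x^+=[-0.2129, 2.6397]  P^+=[0.2479 -0.1185; -0.1185 0.9764]
step 2: x^-=[-0.0758, 2.7631]  P^-=[0.3779 -0.0738; -0.0738 1.3669]  S=[0.8162]  K=[0.4422; 0.2948]  nu=[2.4703]  x^+=[1.0164, 3.4914]  P^+=[0.2183 -0.1802; -0.1802 1.2960]
step 3: x^-=[1.3276, 3.7066]  P^-=[0.3350 -0.1263; -0.1263 1.7141]  S=[0.7676]  K=[0.3986; 0.3491]  nu=[-4.5701]  x^+=[-0.4941, 2.1112]  P^+=[0.2131 -0.2331; -0.2331 1.6205]

K[0,0] = 0.3986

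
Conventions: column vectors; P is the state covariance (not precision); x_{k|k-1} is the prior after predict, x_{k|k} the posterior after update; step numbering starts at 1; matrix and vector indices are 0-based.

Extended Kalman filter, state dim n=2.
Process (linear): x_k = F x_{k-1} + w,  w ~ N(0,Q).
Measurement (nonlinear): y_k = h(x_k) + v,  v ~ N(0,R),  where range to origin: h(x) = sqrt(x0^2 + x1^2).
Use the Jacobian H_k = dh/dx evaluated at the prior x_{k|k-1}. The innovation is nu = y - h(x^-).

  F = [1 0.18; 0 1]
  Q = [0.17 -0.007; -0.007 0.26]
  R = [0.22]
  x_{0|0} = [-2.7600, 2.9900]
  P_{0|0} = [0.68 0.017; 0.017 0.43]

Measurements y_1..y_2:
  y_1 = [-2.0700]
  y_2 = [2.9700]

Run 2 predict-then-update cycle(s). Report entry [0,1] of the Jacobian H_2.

step 1: x^-=[-2.2218, 2.9900]  P^-=[0.8701 0.0874; 0.0874 0.6900]  H_jac=[-0.5964 0.8027]  S=[0.8904]  K=[-0.5040; 0.5635]  nu=[-5.7951]  x^+=[0.6992, -0.2754]  P^+=[0.6439 0.3403; 0.3403 0.4073]
step 2: x^-=[0.6496, -0.2754]  P^-=[0.9495 0.4066; 0.4066 0.6673]  H_jac=[0.9207 -0.3904]  S=[0.8343]  K=[0.8576; 0.1364]  nu=[2.2644]  x^+=[2.5916, 0.0335]  P^+=[0.3360 0.3090; 0.3090 0.6518]

H_jac[0,1] = -0.3904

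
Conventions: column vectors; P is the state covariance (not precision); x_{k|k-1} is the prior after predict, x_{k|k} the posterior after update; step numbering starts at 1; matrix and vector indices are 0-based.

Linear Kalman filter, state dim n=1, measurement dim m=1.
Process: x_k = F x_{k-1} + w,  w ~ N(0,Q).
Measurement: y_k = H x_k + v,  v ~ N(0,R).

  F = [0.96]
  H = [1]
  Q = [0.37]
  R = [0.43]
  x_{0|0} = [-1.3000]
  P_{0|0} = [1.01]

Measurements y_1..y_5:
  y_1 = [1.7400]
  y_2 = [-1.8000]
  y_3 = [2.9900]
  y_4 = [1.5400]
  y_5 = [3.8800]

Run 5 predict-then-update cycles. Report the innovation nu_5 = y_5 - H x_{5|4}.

innov = [2.4532]

step 1: x^-=[-1.2480]  P^-=[1.3008]  S=[1.7308]  K=[0.7516]  nu=[2.9880]  x^+=[0.9977]  P^+=[0.3232]
step 2: x^-=[0.9578]  P^-=[0.6678]  S=[1.0978]  K=[0.6083]  nu=[-2.7578]  x^+=[-0.7198]  P^+=[0.2616]
step 3: x^-=[-0.6910]  P^-=[0.6111]  S=[1.0411]  K=[0.5870]  nu=[3.6810]  x^+=[1.4696]  P^+=[0.2524]
step 4: x^-=[1.4108]  P^-=[0.6026]  S=[1.0326]  K=[0.5836]  nu=[0.1292]  x^+=[1.4862]  P^+=[0.2509]
step 5: x^-=[1.4268]  P^-=[0.6013]  S=[1.0313]  K=[0.5830]  nu=[2.4532]  x^+=[2.8571]  P^+=[0.2507]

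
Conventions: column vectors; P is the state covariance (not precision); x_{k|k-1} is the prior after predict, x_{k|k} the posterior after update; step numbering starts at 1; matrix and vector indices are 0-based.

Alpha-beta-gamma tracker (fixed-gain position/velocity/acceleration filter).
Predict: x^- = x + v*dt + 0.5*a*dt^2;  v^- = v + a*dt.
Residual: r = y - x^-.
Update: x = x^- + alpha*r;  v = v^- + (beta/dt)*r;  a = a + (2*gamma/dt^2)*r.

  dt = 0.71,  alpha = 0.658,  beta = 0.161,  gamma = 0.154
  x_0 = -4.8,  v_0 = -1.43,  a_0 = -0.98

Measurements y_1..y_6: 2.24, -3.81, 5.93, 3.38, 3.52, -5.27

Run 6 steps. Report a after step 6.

step 1: x_pred=-6.0623  r=8.3023  x^+=-0.5994  v^+=-0.2432  a^+=4.0926
step 2: x_pred=0.2595  r=-4.0695  x^+=-2.4182  v^+=1.7398  a^+=1.6062
step 3: x_pred=-0.7781  r=6.7081  x^+=3.6358  v^+=4.4013  a^+=5.7048
step 4: x_pred=8.1987  r=-4.8187  x^+=5.0280  v^+=7.3591  a^+=2.7606
step 5: x_pred=10.9487  r=-7.4287  x^+=6.0606  v^+=7.6346  a^+=-1.7782
step 6: x_pred=11.0330  r=-16.3030  x^+=0.3056  v^+=2.6752  a^+=-11.7392

a_post = -11.7392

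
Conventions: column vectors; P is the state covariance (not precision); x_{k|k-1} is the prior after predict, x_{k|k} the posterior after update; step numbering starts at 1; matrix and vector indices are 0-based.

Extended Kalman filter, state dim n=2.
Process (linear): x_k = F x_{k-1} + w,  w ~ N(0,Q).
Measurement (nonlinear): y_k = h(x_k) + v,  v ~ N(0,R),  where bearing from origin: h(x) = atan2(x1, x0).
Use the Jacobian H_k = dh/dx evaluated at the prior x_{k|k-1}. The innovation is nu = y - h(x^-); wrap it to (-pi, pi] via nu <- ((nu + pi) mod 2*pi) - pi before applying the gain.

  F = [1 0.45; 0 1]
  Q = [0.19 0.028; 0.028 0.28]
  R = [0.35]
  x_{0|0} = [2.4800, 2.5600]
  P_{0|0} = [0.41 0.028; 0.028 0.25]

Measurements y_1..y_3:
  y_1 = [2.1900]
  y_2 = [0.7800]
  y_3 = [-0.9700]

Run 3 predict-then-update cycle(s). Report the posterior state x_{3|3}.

x_post = [6.0312, 2.5864]

step 1: x^-=[3.6320, 2.5600]  P^-=[0.6758 0.1685; 0.1685 0.5300]  H_jac=[-0.1297 0.1839]  S=[0.3713]  K=[-0.1525; 0.2038]  nu=[1.5760]  x^+=[3.3916, 2.8811]  P^+=[0.6672 0.1800; 0.1800 0.5146]
step 2: x^-=[4.6881, 2.8811]  P^-=[1.1234 0.4396; 0.4396 0.7946]  H_jac=[-0.0952 0.1548]  S=[0.3663]  K=[-0.1060; 0.2217]  nu=[0.2289]  x^+=[4.6638, 2.9319]  P^+=[1.1193 0.4482; 0.4482 0.7766]
step 3: x^-=[5.9832, 2.9319]  P^-=[1.8700 0.8257; 0.8257 1.0566]  H_jac=[-0.0660 0.1348]  S=[0.3626]  K=[-0.0337; 0.2423]  nu=[-1.4256]  x^+=[6.0312, 2.5864]  P^+=[1.8695 0.8286; 0.8286 1.0353]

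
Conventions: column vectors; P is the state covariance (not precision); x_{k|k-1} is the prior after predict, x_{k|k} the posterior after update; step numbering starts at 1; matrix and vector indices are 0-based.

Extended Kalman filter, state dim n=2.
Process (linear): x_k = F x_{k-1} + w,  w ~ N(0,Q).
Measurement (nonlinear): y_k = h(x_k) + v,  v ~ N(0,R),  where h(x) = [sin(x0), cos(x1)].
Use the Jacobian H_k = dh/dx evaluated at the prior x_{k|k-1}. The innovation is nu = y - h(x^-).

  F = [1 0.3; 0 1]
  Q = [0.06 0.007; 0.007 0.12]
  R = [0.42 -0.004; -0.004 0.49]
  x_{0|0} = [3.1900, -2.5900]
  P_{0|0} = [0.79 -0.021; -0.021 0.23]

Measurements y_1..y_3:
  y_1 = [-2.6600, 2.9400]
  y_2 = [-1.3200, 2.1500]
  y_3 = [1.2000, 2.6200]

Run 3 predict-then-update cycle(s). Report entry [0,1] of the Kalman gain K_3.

step 1: x^-=[2.4130, -2.5900]  P^-=[0.8581 0.0550; 0.0550 0.3500]  H_jac=[-0.7461 0.0000; 0.0000 0.5240]  S=[0.8977 -0.0255; -0.0255 0.5861]  K=[-0.7127 0.0182; -0.0369 0.3113]  nu=[-3.3258, 3.7917]  x^+=[4.8521, -1.2869]  P^+=[0.4013 0.0224; 0.0224 0.2914]
step 2: x^-=[4.4661, -1.2869]  P^-=[0.5010 0.1168; 0.1168 0.4114]  H_jac=[-0.2438 0.0000; 0.0000 0.9600]  S=[0.4498 -0.0313; -0.0313 0.8691]  K=[-0.2632 0.1196; -0.0317 0.4532]  nu=[-0.3502, 1.8699]  x^+=[4.7818, -0.4283]  P^+=[0.4554 0.0621; 0.0621 0.2315]
step 3: x^-=[4.6533, -0.4283]  P^-=[0.5735 0.1386; 0.1386 0.3515]  H_jac=[-0.0590 0.0000; 0.0000 0.4153]  S=[0.4220 -0.0074; -0.0074 0.5506]  K=[-0.0784 0.1035; -0.0147 0.2649]  nu=[2.1983, 1.7103]  x^+=[4.6580, -0.0076]  P^+=[0.5649 0.1228; 0.1228 0.3127]

K[0,1] = 0.1035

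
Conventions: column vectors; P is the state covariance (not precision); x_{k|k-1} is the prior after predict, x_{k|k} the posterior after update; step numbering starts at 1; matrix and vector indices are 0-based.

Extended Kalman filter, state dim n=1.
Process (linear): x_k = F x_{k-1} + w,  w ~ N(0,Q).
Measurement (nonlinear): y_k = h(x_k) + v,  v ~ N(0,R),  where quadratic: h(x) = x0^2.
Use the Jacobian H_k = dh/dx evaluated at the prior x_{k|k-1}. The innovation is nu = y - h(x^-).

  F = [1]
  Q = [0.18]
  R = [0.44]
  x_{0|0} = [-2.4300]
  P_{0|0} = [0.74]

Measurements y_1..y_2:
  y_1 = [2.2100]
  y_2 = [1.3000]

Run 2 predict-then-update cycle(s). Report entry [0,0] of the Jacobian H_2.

step 1: x^-=[-2.4300]  P^-=[0.9200]  H_jac=[-4.8600]  S=[22.1700]  K=[-0.2017]  nu=[-3.6949]  x^+=[-1.6848]  P^+=[0.0183]
step 2: x^-=[-1.6848]  P^-=[0.1983]  H_jac=[-3.3696]  S=[2.6911]  K=[-0.2482]  nu=[-1.5386]  x^+=[-1.3029]  P^+=[0.0324]

H_jac[0,0] = -3.3696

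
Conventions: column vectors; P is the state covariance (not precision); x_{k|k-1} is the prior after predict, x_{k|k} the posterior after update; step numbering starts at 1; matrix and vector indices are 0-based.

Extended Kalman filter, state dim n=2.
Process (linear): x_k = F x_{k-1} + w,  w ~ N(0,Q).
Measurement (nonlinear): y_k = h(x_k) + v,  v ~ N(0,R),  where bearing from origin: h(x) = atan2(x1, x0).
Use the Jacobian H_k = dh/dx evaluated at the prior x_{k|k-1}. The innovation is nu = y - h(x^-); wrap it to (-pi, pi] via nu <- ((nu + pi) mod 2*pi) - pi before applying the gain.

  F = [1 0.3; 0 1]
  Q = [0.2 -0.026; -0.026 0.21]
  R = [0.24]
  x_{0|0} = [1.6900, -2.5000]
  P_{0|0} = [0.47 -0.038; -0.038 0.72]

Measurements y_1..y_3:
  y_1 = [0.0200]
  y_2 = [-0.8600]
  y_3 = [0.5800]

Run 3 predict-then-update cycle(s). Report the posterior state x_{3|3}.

x_post = [2.2530, -0.7604]

step 1: x^-=[0.9400, -2.5000]  P^-=[0.7120 0.1520; 0.1520 0.9300]  H_jac=[0.3505 0.1318]  S=[0.3576]  K=[0.7537; 0.4916]  nu=[1.2311]  x^+=[1.8679, -1.8948]  P^+=[0.5088 0.0195; 0.0195 0.8436]
step 2: x^-=[1.2995, -1.8948]  P^-=[0.7964 0.2466; 0.2466 1.0536]  H_jac=[0.3589 0.2462]  S=[0.4500]  K=[0.7701; 0.7730]  nu=[0.1096]  x^+=[1.3839, -1.8100]  P^+=[0.5296 -0.0213; -0.0213 0.7847]
step 3: x^-=[0.8409, -1.8100]  P^-=[0.7874 0.1881; 0.1881 0.9947]  H_jac=[0.4544 0.2111]  S=[0.4830]  K=[0.8230; 0.6117]  nu=[1.7159]  x^+=[2.2530, -0.7604]  P^+=[0.4603 -0.0551; -0.0551 0.8140]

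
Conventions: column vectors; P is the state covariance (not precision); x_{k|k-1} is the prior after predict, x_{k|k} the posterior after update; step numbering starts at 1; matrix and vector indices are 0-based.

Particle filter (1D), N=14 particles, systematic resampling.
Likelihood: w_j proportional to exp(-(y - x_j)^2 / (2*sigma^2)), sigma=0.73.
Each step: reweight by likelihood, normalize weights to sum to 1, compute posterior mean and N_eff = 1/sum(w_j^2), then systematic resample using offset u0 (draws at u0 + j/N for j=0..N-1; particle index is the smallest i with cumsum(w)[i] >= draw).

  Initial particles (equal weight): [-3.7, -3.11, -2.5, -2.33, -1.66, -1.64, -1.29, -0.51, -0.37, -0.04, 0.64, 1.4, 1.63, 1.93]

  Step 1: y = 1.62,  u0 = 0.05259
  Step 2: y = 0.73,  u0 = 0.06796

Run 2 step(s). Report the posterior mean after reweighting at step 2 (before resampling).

step 1: w=[0.0000, 0.0000, 0.0000, 0.0000, 0.0000, 0.0000, 0.0001, 0.0042, 0.0072, 0.0222, 0.1198, 0.2819, 0.2950, 0.2696]  mean=1.4666  Neff=3.9358  idx=[10, 10, 11, 11, 11, 11, 12, 12, 12, 12, 13, 13, 13, 13]
step 2: w=[0.1320, 0.1320, 0.0873, 0.0873, 0.0873, 0.0873, 0.0622, 0.0622, 0.0622, 0.0622, 0.0345, 0.0345, 0.0345, 0.0345]  mean=1.3296  Neff=11.6833  idx=[0, 1, 1, 2, 3, 3, 4, 5, 6, 7, 8, 9, 11, 13]

post_mean = 1.3296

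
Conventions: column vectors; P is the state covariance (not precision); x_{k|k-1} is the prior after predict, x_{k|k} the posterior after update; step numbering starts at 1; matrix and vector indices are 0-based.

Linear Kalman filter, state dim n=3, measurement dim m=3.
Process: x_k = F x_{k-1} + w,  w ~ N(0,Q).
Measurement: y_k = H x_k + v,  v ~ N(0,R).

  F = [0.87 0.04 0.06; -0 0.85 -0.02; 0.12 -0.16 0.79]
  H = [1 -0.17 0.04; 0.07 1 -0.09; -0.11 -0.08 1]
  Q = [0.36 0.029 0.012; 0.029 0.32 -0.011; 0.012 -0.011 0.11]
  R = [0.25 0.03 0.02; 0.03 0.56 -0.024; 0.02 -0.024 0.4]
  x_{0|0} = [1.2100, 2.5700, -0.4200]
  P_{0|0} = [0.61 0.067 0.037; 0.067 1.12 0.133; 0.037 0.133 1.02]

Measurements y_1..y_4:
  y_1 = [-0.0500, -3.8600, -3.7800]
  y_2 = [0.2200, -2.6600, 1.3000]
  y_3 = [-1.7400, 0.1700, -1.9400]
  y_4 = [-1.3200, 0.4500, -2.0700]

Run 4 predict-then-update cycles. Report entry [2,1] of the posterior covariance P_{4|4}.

P_post[2,1] = -0.0047

step 1: x^-=[1.1303, 2.1929, -0.5978]  P^-=[0.8363 0.1214 0.1365; 0.1214 1.1251 -0.0830; 0.1365 -0.0830 0.7549]  S=[1.0908 -0.0019 0.1163; -0.0019 1.7255 -0.2751; 0.1163 -0.2751 1.1576]  K=[0.7555 0.0943 -0.0235; -0.0662 0.6617 0.0029; 0.0975 0.0202 0.6399]  nu=[-0.7836, -6.1858, -2.8824]  x^+=[0.0227, -1.8567, -2.6436]  P^+=[0.2010 0.0647 0.0308; 0.0647 0.3658 0.0203; 0.0308 0.0203 0.2624]
step 2: x^-=[-0.2132, -1.5253, -1.7887]  P^-=[0.5215 0.0895 0.0562; 0.0895 0.5837 -0.0446; 0.0562 -0.0446 0.2842]  S=[0.7635 0.0473 0.0401; 0.0473 1.1684 -0.1511; 0.0401 -0.1511 0.6906]  K=[0.6634 0.0721 -0.0348; -0.0447 0.5059 -0.0332; 0.0778 -0.0080 0.4015]  nu=[0.2454, -1.2808, 2.9432]  x^+=[-0.2453, -2.2819, -0.5776]  P^+=[0.1751 0.0508 0.0209; 0.0508 0.2793 0.0016; 0.0209 0.0016 0.1648]
step 3: x^-=[-0.3393, -1.9281, -0.1207]  P^-=[0.4993 0.0756 0.0441; 0.0756 0.5218 -0.0454; 0.0441 -0.0454 0.2241]  S=[0.7432 0.0437 0.0282; 0.0437 1.1043 -0.1407; 0.0282 -0.1407 0.6324]  K=[0.6547 0.0653 -0.0414; -0.0466 0.4775 -0.0426; 0.0695 -0.0152 0.3460]  nu=[-1.7236, 2.1110, -2.0109]  x^+=[-1.2466, -0.7541, -0.9683]  P^+=[0.1720 0.0467 0.0176; 0.0467 0.2634 -0.0032; 0.0176 -0.0032 0.1418]
step 4: x^-=[-1.1728, -0.6216, -0.7939]  P^-=[0.4962 0.0719 0.0409; 0.0719 0.5105 -0.0465; 0.0409 -0.0465 0.2101]  S=[0.7408 0.0421 0.0251; 0.0421 1.0926 -0.1395; 0.0251 -0.1395 0.6191]  K=[0.6535 0.0635 -0.0436; -0.0479 0.4717 -0.0457; 0.0670 -0.0175 0.3314]  nu=[-0.2211, 1.0823, -1.4548]  x^+=[-1.1851, -0.0341, -1.3099]  P^+=[0.1715 0.0457 0.0166; 0.0457 0.2602 -0.0047; 0.0166 -0.0047 0.1358]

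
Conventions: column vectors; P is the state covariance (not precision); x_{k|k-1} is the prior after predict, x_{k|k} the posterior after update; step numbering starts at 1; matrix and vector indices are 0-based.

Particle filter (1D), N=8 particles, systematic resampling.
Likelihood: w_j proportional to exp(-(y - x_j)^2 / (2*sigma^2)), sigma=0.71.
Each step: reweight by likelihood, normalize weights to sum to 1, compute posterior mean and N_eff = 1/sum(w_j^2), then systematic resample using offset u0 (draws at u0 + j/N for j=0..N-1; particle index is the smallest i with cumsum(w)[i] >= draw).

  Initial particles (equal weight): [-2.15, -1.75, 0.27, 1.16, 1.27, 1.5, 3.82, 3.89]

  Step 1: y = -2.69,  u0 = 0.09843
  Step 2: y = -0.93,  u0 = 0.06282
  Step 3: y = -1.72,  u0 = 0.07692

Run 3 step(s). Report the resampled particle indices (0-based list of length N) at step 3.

step 1: w=[0.6426, 0.3572, 0.0001, 0.0000, 0.0000, 0.0000, 0.0000, 0.0000]  mean=-2.0068  Neff=1.8499  idx=[0, 0, 0, 0, 0, 1, 1, 1]
step 2: w=[0.0852, 0.0852, 0.0852, 0.0852, 0.0852, 0.1914, 0.1914, 0.1914]  mean=-1.9204  Neff=6.8428  idx=[0, 2, 3, 5, 5, 6, 7, 7]
step 3: w=[0.1111, 0.1111, 0.1111, 0.1333, 0.1333, 0.1333, 0.1333, 0.1333]  mean=-1.8833  Neff=7.9411  idx=[0, 1, 2, 3, 4, 5, 6, 7]

resampled_idx = [0, 1, 2, 3, 4, 5, 6, 7]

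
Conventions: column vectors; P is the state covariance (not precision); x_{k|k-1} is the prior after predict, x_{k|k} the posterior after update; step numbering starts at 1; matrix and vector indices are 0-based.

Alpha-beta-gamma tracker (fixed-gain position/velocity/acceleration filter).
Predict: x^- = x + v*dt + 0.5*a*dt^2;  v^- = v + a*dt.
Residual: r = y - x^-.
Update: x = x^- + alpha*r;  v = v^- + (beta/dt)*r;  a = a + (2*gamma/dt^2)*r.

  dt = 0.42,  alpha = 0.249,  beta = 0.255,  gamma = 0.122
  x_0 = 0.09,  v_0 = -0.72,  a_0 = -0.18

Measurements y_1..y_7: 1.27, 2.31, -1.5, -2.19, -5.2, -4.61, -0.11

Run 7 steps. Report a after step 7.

a_post = 2.8181

step 1: x_pred=-0.2283  r=1.4983  x^+=0.1448  v^+=0.1141  a^+=1.8924
step 2: x_pred=0.3596  r=1.9504  x^+=0.8453  v^+=2.0931  a^+=4.5903
step 3: x_pred=2.1292  r=-3.6292  x^+=1.2255  v^+=1.8175  a^+=-0.4297
step 4: x_pred=1.9510  r=-4.1410  x^+=0.9199  v^+=-0.8771  a^+=-6.1576
step 5: x_pred=0.0084  r=-5.2084  x^+=-1.2885  v^+=-6.6256  a^+=-13.3620
step 6: x_pred=-5.2498  r=0.6398  x^+=-5.0905  v^+=-11.8492  a^+=-12.4770
step 7: x_pred=-11.1676  r=11.0576  x^+=-8.4143  v^+=-10.3760  a^+=2.8181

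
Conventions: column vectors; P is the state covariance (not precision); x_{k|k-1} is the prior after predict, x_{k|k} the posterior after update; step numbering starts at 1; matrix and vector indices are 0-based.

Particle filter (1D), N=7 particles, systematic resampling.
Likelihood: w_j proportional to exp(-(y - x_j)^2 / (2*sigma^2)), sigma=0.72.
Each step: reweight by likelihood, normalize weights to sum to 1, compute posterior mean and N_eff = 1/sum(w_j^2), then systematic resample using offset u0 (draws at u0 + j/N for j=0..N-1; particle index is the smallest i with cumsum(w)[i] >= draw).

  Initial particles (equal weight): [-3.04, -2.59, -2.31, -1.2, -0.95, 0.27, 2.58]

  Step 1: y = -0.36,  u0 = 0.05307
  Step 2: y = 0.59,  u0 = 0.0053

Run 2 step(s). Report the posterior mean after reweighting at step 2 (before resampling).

step 1: w=[0.0005, 0.0043, 0.0132, 0.2613, 0.3688, 0.3519, 0.0001]  mean=-0.6116  Neff=3.0462  idx=[3, 3, 4, 4, 4, 5, 5]
step 2: w=[0.0206, 0.0206, 0.0460, 0.0460, 0.0460, 0.4104, 0.4104]  mean=0.0411  Neff=2.9065  idx=[0, 4, 5, 5, 5, 6, 6]

post_mean = 0.0411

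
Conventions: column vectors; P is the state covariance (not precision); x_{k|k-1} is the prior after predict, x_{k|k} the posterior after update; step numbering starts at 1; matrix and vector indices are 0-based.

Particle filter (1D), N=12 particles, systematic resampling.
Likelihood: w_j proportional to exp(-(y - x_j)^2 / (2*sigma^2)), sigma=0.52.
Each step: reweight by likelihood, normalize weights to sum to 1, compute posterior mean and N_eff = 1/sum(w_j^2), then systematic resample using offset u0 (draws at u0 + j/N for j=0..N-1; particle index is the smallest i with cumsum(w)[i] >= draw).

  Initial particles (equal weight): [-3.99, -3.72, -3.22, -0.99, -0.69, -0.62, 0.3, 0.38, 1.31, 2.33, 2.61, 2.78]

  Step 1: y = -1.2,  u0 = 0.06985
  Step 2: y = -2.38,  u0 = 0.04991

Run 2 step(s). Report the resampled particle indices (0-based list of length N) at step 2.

resampled_idx = [0, 0, 1, 1, 2, 2, 3, 3, 4, 4, 6, 10]

step 1: w=[0.0000, 0.0000, 0.0003, 0.4383, 0.2940, 0.2553, 0.0074, 0.0047, 0.0000, 0.0000, 0.0000, 0.0000]  mean=-0.7919  Neff=2.9085  idx=[3, 3, 3, 3, 3, 4, 4, 4, 5, 5, 5, 5]
step 2: w=[0.1665, 0.1665, 0.1665, 0.1665, 0.1665, 0.0302, 0.0302, 0.0302, 0.0193, 0.0193, 0.0193, 0.0193]  mean=-0.9343  Neff=7.0035  idx=[0, 0, 1, 1, 2, 2, 3, 3, 4, 4, 6, 10]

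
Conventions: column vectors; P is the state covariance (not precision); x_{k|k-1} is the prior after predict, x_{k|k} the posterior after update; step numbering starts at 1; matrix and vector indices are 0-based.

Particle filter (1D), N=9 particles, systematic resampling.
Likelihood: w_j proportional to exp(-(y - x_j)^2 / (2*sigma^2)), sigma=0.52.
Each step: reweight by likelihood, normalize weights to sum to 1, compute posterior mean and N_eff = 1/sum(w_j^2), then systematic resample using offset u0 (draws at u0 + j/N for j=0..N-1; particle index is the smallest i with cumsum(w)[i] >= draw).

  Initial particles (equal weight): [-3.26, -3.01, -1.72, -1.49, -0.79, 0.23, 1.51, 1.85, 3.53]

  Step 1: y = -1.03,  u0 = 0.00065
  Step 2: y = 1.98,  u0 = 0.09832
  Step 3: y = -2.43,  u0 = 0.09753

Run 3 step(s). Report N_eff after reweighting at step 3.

N_eff = 9.0000

step 1: w=[0.0000, 0.0003, 0.2029, 0.3309, 0.4399, 0.0260, 0.0000, 0.0000, 0.0000]  mean=-1.1847  Neff=2.9003  idx=[2, 2, 3, 3, 3, 4, 4, 4, 4]
step 2: w=[0.0000, 0.0000, 0.0001, 0.0001, 0.0001, 0.2499, 0.2499, 0.2499, 0.2499]  mean=-0.7902  Neff=4.0019  idx=[5, 5, 6, 6, 7, 7, 8, 8, 8]
step 3: w=[0.1111, 0.1111, 0.1111, 0.1111, 0.1111, 0.1111, 0.1111, 0.1111, 0.1111]  mean=-0.7900  Neff=9.0000  idx=[0, 1, 2, 3, 4, 5, 6, 7, 8]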